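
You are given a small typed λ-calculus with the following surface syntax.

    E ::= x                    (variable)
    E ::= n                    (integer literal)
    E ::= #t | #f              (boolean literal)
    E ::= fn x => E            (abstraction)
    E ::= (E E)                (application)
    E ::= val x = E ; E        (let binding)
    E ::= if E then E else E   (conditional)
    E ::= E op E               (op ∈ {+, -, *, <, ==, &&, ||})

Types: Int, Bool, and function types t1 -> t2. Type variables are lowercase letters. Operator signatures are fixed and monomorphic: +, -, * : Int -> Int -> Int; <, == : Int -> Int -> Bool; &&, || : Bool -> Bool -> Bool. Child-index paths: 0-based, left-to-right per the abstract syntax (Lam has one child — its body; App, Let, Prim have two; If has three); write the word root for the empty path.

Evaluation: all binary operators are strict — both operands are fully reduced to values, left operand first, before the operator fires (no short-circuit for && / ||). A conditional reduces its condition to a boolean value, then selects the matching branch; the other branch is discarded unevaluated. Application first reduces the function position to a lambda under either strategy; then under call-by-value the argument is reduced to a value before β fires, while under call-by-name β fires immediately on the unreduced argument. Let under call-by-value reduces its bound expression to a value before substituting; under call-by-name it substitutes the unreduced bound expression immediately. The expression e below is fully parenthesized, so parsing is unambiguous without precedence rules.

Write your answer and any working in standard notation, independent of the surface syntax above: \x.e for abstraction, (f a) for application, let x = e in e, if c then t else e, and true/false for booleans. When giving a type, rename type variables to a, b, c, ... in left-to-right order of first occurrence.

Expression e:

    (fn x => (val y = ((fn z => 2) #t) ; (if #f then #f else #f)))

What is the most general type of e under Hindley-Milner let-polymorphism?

Answer: a -> Bool

Working:
\z._ : b -> Int
  unify b -> Int ~ Bool -> c
  unify b ~ Bool
  unify Int ~ c
_ _ : Int
let y : Int
  unify Bool ~ Bool
  unify Bool ~ Bool
\x._ : a -> Bool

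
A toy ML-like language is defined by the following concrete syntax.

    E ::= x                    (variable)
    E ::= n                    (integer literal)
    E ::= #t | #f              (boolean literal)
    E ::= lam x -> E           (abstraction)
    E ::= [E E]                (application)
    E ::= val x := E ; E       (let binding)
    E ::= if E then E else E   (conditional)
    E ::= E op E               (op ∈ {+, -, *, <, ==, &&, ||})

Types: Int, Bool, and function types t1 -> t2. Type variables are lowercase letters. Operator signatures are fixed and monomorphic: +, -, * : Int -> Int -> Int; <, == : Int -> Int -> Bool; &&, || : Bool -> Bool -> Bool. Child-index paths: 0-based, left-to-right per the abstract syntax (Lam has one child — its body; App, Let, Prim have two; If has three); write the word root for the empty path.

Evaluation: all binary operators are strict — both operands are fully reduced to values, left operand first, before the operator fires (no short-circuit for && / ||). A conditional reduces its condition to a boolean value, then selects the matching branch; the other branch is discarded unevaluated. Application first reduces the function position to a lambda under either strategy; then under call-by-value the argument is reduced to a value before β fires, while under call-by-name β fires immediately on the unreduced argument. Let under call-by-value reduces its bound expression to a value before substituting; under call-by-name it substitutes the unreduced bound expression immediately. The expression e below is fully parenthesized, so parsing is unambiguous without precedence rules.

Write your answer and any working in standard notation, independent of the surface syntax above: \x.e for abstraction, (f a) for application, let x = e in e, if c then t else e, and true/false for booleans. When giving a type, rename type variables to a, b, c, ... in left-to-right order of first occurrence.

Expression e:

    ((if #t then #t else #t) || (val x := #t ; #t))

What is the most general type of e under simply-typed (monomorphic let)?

Answer: Bool

Working:
  unify Bool ~ Bool
  unify Bool ~ Bool
  unify Bool ~ Bool
let x : Bool
  unify Bool ~ Bool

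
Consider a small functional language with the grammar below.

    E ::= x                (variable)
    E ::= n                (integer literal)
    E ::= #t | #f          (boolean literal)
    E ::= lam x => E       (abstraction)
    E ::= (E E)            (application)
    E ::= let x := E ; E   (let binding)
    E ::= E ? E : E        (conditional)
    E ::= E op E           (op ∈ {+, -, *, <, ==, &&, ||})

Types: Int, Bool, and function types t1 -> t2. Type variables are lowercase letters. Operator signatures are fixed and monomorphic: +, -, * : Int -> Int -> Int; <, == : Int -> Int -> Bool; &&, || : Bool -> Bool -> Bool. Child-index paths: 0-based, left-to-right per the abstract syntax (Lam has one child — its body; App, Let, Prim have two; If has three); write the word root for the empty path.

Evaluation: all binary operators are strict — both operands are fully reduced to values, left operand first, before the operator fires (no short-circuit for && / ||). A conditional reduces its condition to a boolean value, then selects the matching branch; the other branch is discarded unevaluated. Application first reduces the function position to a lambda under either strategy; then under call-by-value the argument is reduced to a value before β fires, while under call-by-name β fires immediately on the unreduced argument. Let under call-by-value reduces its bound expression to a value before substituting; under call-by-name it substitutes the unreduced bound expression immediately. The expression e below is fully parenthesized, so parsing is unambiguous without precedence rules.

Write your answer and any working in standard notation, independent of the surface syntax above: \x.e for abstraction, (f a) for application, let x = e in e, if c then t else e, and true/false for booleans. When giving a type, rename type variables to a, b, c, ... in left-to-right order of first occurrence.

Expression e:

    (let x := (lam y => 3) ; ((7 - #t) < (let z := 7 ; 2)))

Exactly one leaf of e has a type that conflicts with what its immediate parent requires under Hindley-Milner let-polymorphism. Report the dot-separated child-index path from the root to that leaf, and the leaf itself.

Answer: 1.0.1 : true

Trace:
\y._ : a -> Int
let x : forall. a -> Int
  unify Int ~ Int
  unify Bool ~ Int
  FAIL: mismatch Bool ~ Int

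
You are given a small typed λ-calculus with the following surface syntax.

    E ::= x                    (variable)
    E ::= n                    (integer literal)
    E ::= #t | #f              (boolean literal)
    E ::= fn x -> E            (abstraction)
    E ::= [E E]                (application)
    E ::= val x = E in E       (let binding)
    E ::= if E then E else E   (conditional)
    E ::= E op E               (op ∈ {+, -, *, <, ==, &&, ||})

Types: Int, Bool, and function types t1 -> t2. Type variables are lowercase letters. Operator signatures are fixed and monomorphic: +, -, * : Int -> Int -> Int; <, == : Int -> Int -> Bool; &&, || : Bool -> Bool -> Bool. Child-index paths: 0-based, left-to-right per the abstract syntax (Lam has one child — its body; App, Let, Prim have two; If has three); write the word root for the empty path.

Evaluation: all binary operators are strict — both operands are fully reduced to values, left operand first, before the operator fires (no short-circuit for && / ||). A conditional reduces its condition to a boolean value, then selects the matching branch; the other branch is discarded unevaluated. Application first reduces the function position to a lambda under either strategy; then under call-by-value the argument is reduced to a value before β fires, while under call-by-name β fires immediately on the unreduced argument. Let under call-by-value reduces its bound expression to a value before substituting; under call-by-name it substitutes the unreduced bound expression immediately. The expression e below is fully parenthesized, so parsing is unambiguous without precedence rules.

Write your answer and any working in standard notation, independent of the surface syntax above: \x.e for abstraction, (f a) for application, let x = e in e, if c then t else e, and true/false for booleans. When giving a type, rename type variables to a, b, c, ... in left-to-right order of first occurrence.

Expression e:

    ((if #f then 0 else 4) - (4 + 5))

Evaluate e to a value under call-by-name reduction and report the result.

Answer: -5

Working:
step 0: ((if false then 0 else 4) - (4 + 5))
step 1: [if@0] (4 - (4 + 5))
step 2: [delta@1] (4 - 9)
step 3: [delta@root] -5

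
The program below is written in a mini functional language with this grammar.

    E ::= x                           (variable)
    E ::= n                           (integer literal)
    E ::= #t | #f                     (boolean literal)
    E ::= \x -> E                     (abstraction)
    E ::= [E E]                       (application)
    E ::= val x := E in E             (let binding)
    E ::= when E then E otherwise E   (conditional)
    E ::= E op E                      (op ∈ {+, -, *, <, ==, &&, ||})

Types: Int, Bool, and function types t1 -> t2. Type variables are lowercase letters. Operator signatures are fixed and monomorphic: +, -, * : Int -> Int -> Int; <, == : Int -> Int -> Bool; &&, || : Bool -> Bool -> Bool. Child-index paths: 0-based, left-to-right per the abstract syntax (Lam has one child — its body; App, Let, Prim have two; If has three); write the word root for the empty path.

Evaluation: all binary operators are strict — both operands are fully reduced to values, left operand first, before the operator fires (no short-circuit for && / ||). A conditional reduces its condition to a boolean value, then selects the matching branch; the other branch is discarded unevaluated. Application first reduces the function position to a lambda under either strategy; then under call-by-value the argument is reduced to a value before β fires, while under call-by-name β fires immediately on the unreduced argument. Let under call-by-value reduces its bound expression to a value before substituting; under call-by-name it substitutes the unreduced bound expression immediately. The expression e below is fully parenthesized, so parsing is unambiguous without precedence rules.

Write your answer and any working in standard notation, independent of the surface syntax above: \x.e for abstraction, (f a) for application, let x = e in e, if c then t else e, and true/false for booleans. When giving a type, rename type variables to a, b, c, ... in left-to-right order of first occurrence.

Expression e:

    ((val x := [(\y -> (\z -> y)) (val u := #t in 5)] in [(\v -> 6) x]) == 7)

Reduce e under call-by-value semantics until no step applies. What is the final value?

Derivation:
step 0: ((let x = ((\y.(\z.y)) (let u = true in 5)) in ((\v.6) x)) == 7)
step 1: [let@0.0.1] ((let x = ((\y.(\z.y)) 5) in ((\v.6) x)) == 7)
step 2: [beta@0.0] ((let x = (\z.5) in ((\v.6) x)) == 7)
step 3: [let@0] (((\v.6) (\z.5)) == 7)
step 4: [beta@0] (6 == 7)
step 5: [delta@root] false

Answer: false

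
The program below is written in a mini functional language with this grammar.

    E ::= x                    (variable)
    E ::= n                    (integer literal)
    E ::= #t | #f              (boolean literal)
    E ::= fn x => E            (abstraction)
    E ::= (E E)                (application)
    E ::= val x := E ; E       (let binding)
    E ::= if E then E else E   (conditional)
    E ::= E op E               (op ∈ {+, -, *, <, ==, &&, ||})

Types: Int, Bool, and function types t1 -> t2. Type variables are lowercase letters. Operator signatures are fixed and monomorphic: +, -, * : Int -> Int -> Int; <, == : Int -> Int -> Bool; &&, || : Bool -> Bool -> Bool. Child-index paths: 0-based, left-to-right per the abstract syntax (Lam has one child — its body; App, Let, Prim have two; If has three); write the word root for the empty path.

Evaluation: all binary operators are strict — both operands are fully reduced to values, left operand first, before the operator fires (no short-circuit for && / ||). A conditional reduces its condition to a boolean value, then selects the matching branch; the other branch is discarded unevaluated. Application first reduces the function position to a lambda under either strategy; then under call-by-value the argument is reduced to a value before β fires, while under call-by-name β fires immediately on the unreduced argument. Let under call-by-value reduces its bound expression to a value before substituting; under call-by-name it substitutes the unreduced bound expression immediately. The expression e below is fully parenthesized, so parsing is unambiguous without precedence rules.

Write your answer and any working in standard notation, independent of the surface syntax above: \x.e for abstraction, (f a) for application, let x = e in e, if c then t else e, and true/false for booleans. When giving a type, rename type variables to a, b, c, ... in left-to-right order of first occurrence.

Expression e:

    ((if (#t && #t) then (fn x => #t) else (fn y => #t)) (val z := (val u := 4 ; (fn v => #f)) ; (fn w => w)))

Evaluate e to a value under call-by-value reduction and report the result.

Answer: true

Trace:
step 0: ((if (true && true) then (\x.true) else (\y.true)) (let z = (let u = 4 in (\v.false)) in (\w.w)))
step 1: [delta@0.0] ((if true then (\x.true) else (\y.true)) (let z = (let u = 4 in (\v.false)) in (\w.w)))
step 2: [if@0] ((\x.true) (let z = (let u = 4 in (\v.false)) in (\w.w)))
step 3: [let@1.0] ((\x.true) (let z = (\v.false) in (\w.w)))
step 4: [let@1] ((\x.true) (\w.w))
step 5: [beta@root] true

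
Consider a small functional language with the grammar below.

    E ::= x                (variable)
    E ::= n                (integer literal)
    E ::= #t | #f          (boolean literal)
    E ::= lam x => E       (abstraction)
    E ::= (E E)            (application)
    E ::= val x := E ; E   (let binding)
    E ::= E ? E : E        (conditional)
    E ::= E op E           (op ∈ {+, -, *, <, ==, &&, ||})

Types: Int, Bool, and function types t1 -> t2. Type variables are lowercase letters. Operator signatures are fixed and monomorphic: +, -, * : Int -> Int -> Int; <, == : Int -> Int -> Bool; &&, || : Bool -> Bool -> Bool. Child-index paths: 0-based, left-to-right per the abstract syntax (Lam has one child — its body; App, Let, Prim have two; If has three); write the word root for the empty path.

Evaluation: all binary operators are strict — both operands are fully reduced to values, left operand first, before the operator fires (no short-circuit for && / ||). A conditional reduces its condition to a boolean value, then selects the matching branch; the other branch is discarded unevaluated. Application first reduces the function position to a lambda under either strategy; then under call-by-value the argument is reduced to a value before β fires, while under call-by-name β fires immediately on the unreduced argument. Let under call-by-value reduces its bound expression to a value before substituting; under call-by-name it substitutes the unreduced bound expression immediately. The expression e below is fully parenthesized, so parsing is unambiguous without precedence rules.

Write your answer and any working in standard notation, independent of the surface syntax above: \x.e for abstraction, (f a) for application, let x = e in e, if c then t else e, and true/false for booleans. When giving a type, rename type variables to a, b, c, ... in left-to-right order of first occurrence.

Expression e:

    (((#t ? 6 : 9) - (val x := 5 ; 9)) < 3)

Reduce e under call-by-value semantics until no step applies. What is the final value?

Answer: true

Derivation:
step 0: (((if true then 6 else 9) - (let x = 5 in 9)) < 3)
step 1: [if@0.0] ((6 - (let x = 5 in 9)) < 3)
step 2: [let@0.1] ((6 - 9) < 3)
step 3: [delta@0] (-3 < 3)
step 4: [delta@root] true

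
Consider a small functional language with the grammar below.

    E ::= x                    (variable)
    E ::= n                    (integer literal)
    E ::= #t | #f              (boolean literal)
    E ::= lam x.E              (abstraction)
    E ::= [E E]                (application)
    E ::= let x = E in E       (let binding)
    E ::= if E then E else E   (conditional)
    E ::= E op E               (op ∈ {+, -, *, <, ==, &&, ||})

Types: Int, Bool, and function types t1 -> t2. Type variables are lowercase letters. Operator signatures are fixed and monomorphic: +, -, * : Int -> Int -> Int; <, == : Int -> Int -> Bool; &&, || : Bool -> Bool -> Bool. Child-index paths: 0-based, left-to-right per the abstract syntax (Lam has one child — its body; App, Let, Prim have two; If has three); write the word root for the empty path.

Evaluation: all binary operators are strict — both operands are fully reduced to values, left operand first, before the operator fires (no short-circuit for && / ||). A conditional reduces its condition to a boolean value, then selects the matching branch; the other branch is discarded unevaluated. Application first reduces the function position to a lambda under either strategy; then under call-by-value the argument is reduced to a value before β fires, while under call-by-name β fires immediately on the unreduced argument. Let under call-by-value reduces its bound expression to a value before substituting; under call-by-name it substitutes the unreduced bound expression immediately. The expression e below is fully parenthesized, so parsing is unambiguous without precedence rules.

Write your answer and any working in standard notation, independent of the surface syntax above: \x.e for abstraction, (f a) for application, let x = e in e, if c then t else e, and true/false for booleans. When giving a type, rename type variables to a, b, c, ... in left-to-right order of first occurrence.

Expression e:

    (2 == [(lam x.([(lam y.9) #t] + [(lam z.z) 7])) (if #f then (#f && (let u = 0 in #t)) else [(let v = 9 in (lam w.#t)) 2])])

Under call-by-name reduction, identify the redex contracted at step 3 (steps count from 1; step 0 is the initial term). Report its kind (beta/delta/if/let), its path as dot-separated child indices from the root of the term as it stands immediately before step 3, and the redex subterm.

Derivation:
step 0: (2 == ((\x.(((\y.9) true) + ((\z.z) 7))) (if false then (false && (let u = 0 in true)) else ((let v = 9 in (\w.true)) 2))))
step 1: [beta@1] (2 == (((\y.9) true) + ((\z.z) 7)))
step 2: [beta@1.0] (2 == (9 + ((\z.z) 7)))
step 3: [beta@1.1] (2 == (9 + 7))

Answer: beta at 1.1 : ((\z.z) 7)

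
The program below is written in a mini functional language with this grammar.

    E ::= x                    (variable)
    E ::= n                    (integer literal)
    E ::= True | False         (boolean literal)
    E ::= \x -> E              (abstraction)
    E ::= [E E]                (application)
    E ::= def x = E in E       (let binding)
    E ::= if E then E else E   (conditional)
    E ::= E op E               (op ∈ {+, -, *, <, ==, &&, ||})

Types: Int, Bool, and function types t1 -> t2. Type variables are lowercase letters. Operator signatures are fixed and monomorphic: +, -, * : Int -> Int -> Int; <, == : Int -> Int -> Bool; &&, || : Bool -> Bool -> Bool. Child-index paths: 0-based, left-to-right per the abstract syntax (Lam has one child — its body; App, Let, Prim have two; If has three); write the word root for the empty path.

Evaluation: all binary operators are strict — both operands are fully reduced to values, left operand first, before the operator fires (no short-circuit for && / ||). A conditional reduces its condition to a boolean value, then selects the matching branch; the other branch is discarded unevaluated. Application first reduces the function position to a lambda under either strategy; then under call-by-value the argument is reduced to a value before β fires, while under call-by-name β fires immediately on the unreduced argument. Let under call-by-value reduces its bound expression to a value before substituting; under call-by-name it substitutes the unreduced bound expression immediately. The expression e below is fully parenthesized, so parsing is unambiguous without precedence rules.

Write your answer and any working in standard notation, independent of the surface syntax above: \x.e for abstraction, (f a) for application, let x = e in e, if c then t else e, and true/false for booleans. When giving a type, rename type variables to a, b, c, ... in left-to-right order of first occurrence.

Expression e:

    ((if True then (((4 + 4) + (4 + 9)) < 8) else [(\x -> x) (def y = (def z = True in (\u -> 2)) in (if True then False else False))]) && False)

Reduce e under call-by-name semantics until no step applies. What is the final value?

Answer: false

Derivation:
step 0: ((if true then (((4 + 4) + (4 + 9)) < 8) else ((\x.x) (let y = (let z = true in (\u.2)) in (if true then false else false)))) && false)
step 1: [if@0] ((((4 + 4) + (4 + 9)) < 8) && false)
step 2: [delta@0.0.0] (((8 + (4 + 9)) < 8) && false)
step 3: [delta@0.0.1] (((8 + 13) < 8) && false)
step 4: [delta@0.0] ((21 < 8) && false)
step 5: [delta@0] (false && false)
step 6: [delta@root] false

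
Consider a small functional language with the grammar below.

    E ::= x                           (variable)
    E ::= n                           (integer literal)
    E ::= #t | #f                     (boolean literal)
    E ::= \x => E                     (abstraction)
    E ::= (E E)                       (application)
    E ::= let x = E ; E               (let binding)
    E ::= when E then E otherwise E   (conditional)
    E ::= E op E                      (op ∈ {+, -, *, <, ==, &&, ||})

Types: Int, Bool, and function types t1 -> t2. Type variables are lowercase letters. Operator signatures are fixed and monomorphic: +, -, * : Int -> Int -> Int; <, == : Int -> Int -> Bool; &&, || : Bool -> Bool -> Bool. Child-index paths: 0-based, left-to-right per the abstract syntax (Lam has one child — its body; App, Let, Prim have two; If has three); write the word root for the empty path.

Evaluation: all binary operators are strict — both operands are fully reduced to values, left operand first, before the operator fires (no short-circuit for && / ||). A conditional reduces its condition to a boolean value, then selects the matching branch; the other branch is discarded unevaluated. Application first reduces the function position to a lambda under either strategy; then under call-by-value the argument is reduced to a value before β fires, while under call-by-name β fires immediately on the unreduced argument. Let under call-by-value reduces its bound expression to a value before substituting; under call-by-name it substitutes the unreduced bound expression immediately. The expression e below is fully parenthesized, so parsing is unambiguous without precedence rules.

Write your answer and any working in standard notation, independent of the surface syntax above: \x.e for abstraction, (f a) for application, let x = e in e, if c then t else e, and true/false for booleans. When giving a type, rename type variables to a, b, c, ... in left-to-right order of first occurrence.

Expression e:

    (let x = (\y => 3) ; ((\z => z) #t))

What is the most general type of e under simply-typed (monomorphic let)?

Derivation:
\y._ : a -> Int
let x : a -> Int
z : b
\z._ : b -> b
  unify b -> b ~ Bool -> c
  unify b ~ Bool
  unify Bool ~ c
_ _ : Bool

Answer: Bool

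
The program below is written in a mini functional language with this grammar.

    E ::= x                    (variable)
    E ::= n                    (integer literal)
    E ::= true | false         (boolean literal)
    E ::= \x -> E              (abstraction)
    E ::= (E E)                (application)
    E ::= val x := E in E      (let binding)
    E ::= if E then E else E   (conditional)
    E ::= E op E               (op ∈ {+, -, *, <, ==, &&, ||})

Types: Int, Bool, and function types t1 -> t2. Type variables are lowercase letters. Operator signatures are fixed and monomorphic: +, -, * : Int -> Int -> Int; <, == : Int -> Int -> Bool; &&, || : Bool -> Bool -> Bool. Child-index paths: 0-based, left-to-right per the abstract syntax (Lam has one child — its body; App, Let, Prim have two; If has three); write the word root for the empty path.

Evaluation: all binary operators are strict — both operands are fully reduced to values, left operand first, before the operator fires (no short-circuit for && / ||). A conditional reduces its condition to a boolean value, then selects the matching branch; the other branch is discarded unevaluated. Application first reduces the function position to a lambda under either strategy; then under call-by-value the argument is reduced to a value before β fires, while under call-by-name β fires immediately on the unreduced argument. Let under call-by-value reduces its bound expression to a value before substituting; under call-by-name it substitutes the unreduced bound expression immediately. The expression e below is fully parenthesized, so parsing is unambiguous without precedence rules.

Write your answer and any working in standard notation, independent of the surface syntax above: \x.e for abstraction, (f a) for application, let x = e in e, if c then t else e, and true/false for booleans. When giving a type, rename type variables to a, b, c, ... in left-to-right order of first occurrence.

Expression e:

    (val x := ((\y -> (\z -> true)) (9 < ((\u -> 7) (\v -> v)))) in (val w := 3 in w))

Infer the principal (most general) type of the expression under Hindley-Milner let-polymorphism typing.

Trace:
\z._ : b -> Bool
\y._ : a -> b -> Bool
  unify Int ~ Int
\u._ : c -> Int
v : d
\v._ : d -> d
  unify c -> Int ~ (d -> d) -> e
  unify c ~ d -> d
  unify Int ~ e
_ _ : Int
  unify Int ~ Int
  unify a -> b -> Bool ~ Bool -> f
  unify a ~ Bool
  unify b -> Bool ~ f
_ _ : b -> Bool
let x : forall. b -> Bool
let w : Int
w : Int

Answer: Int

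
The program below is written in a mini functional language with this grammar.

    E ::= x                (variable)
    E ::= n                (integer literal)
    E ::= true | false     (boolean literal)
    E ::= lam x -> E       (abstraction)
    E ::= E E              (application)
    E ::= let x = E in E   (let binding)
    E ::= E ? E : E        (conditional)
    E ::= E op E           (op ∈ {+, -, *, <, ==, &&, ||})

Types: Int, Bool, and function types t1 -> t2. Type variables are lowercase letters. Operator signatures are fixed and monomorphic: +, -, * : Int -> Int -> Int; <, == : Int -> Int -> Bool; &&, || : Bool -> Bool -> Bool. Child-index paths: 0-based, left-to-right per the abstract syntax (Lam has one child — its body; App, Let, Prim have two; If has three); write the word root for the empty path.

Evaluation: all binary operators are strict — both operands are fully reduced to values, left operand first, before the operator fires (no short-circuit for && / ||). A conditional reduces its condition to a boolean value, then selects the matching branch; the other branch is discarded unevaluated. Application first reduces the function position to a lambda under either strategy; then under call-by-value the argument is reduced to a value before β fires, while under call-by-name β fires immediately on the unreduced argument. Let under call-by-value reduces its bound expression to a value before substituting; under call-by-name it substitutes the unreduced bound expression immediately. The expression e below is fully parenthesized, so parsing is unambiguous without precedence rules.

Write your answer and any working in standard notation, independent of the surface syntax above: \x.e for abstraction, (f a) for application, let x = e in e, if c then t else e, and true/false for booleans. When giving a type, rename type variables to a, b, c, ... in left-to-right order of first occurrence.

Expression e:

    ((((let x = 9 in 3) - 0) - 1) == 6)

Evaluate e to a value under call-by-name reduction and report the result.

Trace:
step 0: ((((let x = 9 in 3) - 0) - 1) == 6)
step 1: [let@0.0.0] (((3 - 0) - 1) == 6)
step 2: [delta@0.0] ((3 - 1) == 6)
step 3: [delta@0] (2 == 6)
step 4: [delta@root] false

Answer: false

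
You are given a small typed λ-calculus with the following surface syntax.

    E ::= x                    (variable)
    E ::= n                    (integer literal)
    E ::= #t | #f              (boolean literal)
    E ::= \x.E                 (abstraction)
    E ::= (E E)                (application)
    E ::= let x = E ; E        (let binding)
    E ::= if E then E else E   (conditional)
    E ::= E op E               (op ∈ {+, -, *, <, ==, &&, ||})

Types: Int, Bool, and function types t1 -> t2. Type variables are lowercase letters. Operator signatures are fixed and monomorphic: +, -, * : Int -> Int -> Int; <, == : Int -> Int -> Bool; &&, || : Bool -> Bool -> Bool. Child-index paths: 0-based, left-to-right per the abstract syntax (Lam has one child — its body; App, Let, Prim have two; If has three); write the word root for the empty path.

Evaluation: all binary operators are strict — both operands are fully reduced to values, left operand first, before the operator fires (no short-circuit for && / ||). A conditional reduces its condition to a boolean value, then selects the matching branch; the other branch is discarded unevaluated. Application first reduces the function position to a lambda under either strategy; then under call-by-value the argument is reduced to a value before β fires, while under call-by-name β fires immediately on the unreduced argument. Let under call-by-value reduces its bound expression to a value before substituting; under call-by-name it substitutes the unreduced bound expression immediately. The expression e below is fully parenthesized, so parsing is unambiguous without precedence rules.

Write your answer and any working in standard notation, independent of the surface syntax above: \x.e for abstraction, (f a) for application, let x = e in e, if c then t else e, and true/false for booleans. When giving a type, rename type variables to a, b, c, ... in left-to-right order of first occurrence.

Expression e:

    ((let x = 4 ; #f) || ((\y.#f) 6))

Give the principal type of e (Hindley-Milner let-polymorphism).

Working:
let x : Int
  unify Bool ~ Bool
\y._ : a -> Bool
  unify a -> Bool ~ Int -> b
  unify a ~ Int
  unify Bool ~ b
_ _ : Bool
  unify Bool ~ Bool

Answer: Bool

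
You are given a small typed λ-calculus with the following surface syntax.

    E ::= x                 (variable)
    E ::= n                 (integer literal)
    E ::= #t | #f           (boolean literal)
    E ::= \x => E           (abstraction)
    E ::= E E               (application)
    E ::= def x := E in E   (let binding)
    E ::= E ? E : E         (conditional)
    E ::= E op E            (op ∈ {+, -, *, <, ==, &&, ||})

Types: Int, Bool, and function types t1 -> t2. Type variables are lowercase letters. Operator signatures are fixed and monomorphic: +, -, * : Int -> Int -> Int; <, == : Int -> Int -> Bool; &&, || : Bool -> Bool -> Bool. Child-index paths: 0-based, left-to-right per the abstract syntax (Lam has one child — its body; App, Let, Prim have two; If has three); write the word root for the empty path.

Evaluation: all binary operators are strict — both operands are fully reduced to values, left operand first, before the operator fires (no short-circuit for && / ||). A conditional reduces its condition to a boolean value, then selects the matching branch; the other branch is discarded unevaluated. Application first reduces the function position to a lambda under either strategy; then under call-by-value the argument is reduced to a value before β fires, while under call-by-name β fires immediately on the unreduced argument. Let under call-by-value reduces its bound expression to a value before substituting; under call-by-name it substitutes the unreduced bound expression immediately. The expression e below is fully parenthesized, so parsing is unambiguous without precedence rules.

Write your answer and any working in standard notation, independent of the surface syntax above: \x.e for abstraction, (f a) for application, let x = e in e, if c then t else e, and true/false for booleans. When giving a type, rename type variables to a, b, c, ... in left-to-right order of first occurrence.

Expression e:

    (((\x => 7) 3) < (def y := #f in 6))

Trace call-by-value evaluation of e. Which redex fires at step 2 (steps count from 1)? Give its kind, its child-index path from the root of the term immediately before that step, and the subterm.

Answer: let at 1 : (let y = false in 6)

Trace:
step 0: (((\x.7) 3) < (let y = false in 6))
step 1: [beta@0] (7 < (let y = false in 6))
step 2: [let@1] (7 < 6)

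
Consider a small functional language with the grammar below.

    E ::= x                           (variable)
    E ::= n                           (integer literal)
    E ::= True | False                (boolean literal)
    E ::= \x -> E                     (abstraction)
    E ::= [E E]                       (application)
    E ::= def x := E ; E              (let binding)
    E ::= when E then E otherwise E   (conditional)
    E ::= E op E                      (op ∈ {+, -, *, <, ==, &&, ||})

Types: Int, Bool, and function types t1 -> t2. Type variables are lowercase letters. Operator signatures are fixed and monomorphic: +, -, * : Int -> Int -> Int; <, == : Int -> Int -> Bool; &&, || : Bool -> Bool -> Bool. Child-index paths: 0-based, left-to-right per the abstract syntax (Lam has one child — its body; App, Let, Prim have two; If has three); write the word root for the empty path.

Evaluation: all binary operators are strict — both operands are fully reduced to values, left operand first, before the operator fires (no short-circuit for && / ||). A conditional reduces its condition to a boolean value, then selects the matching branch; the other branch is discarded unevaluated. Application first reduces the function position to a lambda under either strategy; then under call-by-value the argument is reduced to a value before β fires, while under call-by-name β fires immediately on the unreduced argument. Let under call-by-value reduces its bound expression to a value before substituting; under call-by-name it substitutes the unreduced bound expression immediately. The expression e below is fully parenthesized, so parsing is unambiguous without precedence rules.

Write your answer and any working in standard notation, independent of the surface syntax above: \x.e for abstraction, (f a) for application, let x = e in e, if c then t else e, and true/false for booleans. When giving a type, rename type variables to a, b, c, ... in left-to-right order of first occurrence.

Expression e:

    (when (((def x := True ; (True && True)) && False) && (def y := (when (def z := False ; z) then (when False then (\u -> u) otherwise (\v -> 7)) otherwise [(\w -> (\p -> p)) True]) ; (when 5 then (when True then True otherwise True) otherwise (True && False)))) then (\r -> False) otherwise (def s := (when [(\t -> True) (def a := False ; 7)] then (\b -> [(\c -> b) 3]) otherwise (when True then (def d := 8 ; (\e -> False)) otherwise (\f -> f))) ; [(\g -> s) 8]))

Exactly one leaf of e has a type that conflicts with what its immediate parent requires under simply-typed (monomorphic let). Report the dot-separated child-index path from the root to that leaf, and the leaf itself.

Answer: 0.1.1.0 : 5

Derivation:
let x : Bool
  unify Bool ~ Bool
  unify Bool ~ Bool
  unify Bool ~ Bool
  unify Bool ~ Bool
  unify Bool ~ Bool
let z : Bool
z : Bool
  unify Bool ~ Bool
  unify Bool ~ Bool
u : a
\u._ : a -> a
\v._ : b -> Int
  unify a -> a ~ b -> Int
  unify a ~ b
  unify b ~ Int
p : d
\p._ : d -> d
\w._ : c -> d -> d
  unify c -> d -> d ~ Bool -> e
  unify c ~ Bool
  unify d -> d ~ e
_ _ : d -> d
  unify Int -> Int ~ d -> d
  unify Int ~ d
  unify Int ~ Int
let y : Int -> Int
  unify Int ~ Bool
  FAIL: mismatch Int ~ Bool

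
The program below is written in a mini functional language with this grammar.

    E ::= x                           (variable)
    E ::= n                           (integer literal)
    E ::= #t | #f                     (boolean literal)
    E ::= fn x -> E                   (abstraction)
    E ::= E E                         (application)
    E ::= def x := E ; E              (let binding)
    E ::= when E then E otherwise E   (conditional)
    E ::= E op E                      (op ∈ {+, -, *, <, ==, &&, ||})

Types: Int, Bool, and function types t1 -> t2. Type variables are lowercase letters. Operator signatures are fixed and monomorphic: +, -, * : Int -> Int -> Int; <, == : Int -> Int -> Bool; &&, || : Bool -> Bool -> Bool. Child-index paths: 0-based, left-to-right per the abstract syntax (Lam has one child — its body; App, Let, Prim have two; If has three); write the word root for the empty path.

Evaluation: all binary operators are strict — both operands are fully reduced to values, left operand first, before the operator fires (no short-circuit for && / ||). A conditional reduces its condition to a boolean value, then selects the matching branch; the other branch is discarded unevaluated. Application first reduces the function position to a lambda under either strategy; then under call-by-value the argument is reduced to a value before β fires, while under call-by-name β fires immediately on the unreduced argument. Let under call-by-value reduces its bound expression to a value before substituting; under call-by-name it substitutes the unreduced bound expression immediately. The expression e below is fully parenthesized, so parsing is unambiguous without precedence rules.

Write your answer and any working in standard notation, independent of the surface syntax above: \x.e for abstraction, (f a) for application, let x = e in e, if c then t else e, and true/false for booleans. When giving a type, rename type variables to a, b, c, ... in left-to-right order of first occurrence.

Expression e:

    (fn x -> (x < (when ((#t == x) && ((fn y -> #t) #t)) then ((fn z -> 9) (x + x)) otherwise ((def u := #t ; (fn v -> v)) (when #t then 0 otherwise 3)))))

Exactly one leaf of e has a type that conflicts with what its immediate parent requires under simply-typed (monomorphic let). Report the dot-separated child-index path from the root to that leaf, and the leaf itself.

Trace:
x : a
  unify a ~ Int
  unify Bool ~ Int
  FAIL: mismatch Bool ~ Int

Answer: 0.1.0.0.0 : true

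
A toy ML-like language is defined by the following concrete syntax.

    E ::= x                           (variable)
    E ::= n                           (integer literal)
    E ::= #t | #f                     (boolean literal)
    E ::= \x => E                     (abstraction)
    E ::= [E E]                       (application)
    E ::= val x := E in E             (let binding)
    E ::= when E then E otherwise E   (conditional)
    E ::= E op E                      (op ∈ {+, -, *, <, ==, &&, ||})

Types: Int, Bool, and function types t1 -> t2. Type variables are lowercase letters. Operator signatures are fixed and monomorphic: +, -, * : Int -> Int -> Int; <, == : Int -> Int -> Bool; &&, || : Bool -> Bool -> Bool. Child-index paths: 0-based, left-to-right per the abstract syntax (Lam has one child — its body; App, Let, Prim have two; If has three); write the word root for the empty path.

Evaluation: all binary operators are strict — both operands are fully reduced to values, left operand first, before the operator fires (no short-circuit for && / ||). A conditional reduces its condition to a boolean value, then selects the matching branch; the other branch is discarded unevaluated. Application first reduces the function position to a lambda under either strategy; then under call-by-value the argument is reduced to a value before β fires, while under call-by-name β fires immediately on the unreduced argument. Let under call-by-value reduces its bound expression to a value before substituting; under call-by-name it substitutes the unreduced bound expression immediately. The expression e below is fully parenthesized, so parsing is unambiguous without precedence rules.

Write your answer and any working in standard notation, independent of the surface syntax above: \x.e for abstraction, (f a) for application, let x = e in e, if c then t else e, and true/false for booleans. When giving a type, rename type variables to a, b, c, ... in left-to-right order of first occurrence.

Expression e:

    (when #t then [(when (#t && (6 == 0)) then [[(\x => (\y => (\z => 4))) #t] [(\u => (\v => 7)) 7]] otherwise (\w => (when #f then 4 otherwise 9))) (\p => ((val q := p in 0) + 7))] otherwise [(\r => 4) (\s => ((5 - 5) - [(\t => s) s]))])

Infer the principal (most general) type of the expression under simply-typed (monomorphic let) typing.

Answer: Int

Trace:
  unify Bool ~ Bool
  unify Bool ~ Bool
  unify Int ~ Int
  unify Int ~ Int
  unify Bool ~ Bool
  unify Bool ~ Bool
\z._ : c -> Int
\y._ : b -> c -> Int
\x._ : a -> b -> c -> Int
  unify a -> b -> c -> Int ~ Bool -> d
  unify a ~ Bool
  unify b -> c -> Int ~ d
_ _ : b -> c -> Int
\v._ : f -> Int
\u._ : e -> f -> Int
  unify e -> f -> Int ~ Int -> g
  unify e ~ Int
  unify f -> Int ~ g
_ _ : f -> Int
  unify b -> c -> Int ~ (f -> Int) -> h
  unify b ~ f -> Int
  unify c -> Int ~ h
_ _ : c -> Int
  unify Bool ~ Bool
  unify Int ~ Int
\w._ : i -> Int
  unify c -> Int ~ i -> Int
  unify c ~ i
  unify Int ~ Int
p : j
let q : j
  unify Int ~ Int
  unify Int ~ Int
\p._ : j -> Int
  unify i -> Int ~ (j -> Int) -> k
  unify i ~ j -> Int
  unify Int ~ k
_ _ : Int
\r._ : l -> Int
  unify Int ~ Int
  unify Int ~ Int
  unify Int ~ Int
s : m
\t._ : n -> m
s : m
  unify n -> m ~ m -> o
  unify n ~ m
  unify m ~ o
_ _ : o
  unify o ~ Int
\s._ : Int -> Int
  unify l -> Int ~ (Int -> Int) -> p
  unify l ~ Int -> Int
  unify Int ~ p
_ _ : Int
  unify Int ~ Int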